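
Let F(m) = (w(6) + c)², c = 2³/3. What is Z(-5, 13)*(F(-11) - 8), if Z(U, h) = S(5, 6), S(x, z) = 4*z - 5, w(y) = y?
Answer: 11476/9 ≈ 1275.1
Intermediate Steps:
S(x, z) = -5 + 4*z
c = 8/3 (c = 8*(⅓) = 8/3 ≈ 2.6667)
Z(U, h) = 19 (Z(U, h) = -5 + 4*6 = -5 + 24 = 19)
F(m) = 676/9 (F(m) = (6 + 8/3)² = (26/3)² = 676/9)
Z(-5, 13)*(F(-11) - 8) = 19*(676/9 - 8) = 19*(604/9) = 11476/9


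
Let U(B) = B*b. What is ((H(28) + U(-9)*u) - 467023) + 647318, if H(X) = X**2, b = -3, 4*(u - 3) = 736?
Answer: 186128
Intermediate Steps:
u = 187 (u = 3 + (1/4)*736 = 3 + 184 = 187)
U(B) = -3*B (U(B) = B*(-3) = -3*B)
((H(28) + U(-9)*u) - 467023) + 647318 = ((28**2 - 3*(-9)*187) - 467023) + 647318 = ((784 + 27*187) - 467023) + 647318 = ((784 + 5049) - 467023) + 647318 = (5833 - 467023) + 647318 = -461190 + 647318 = 186128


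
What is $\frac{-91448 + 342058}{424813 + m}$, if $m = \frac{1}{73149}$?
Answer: $\frac{9165935445}{15537323069} \approx 0.58993$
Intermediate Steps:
$m = \frac{1}{73149} \approx 1.3671 \cdot 10^{-5}$
$\frac{-91448 + 342058}{424813 + m} = \frac{-91448 + 342058}{424813 + \frac{1}{73149}} = \frac{250610}{\frac{31074646138}{73149}} = 250610 \cdot \frac{73149}{31074646138} = \frac{9165935445}{15537323069}$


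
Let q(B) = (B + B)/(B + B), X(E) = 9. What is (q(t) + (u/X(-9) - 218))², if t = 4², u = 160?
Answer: 3214849/81 ≈ 39690.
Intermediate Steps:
t = 16
q(B) = 1 (q(B) = (2*B)/((2*B)) = (2*B)*(1/(2*B)) = 1)
(q(t) + (u/X(-9) - 218))² = (1 + (160/9 - 218))² = (1 - 1802/9)² = (-1793/9)² = 3214849/81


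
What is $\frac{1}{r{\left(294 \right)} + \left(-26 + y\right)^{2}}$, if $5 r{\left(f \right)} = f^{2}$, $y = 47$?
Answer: $\frac{5}{88641} \approx 5.6407 \cdot 10^{-5}$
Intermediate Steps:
$r{\left(f \right)} = \frac{f^{2}}{5}$
$\frac{1}{r{\left(294 \right)} + \left(-26 + y\right)^{2}} = \frac{1}{\frac{294^{2}}{5} + \left(-26 + 47\right)^{2}} = \frac{1}{\frac{1}{5} \cdot 86436 + 21^{2}} = \frac{1}{\frac{86436}{5} + 441} = \frac{1}{\frac{88641}{5}} = \frac{5}{88641}$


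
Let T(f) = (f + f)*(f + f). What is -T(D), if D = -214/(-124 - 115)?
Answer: -183184/57121 ≈ -3.2069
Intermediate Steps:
D = 214/239 (D = -214/(-239) = -214*(-1/239) = 214/239 ≈ 0.89540)
T(f) = 4*f² (T(f) = (2*f)*(2*f) = 4*f²)
-T(D) = -4*(214/239)² = -4*45796/57121 = -1*183184/57121 = -183184/57121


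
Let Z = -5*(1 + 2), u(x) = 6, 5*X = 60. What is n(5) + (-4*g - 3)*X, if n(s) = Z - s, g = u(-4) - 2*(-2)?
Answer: -536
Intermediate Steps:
X = 12 (X = (⅕)*60 = 12)
Z = -15 (Z = -5*3 = -15)
g = 10 (g = 6 - 2*(-2) = 6 + 4 = 10)
n(s) = -15 - s
n(5) + (-4*g - 3)*X = (-15 - 1*5) + (-4*10 - 3)*12 = (-15 - 5) + (-40 - 3)*12 = -20 - 43*12 = -20 - 516 = -536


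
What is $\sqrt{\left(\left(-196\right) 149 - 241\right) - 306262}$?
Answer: $i \sqrt{335707} \approx 579.4 i$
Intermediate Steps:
$\sqrt{\left(\left(-196\right) 149 - 241\right) - 306262} = \sqrt{\left(-29204 - 241\right) - 306262} = \sqrt{-29445 - 306262} = \sqrt{-335707} = i \sqrt{335707}$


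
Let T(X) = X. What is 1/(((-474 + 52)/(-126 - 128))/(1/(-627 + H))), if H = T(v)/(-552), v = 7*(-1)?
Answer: -70104/73026467 ≈ -0.00095998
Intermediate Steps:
v = -7
H = 7/552 (H = -7/(-552) = -7*(-1/552) = 7/552 ≈ 0.012681)
1/(((-474 + 52)/(-126 - 128))/(1/(-627 + H))) = 1/(((-474 + 52)/(-126 - 128))/(1/(-627 + 7/552))) = 1/((-422/(-254))/(1/(-346097/552))) = 1/((-422*(-1/254))/(-552/346097)) = 1/((211/127)*(-346097/552)) = 1/(-73026467/70104) = -70104/73026467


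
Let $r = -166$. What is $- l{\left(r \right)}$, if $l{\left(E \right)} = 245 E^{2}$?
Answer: $-6751220$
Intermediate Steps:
$- l{\left(r \right)} = - 245 \left(-166\right)^{2} = - 245 \cdot 27556 = \left(-1\right) 6751220 = -6751220$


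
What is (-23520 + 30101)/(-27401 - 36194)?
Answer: -6581/63595 ≈ -0.10348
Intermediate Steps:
(-23520 + 30101)/(-27401 - 36194) = 6581/(-63595) = 6581*(-1/63595) = -6581/63595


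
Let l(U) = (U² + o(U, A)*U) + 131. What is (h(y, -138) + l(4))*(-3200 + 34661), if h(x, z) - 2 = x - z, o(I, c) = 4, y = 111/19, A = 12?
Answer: 184613148/19 ≈ 9.7165e+6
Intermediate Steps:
y = 111/19 (y = 111*(1/19) = 111/19 ≈ 5.8421)
l(U) = 131 + U² + 4*U (l(U) = (U² + 4*U) + 131 = 131 + U² + 4*U)
h(x, z) = 2 + x - z (h(x, z) = 2 + (x - z) = 2 + x - z)
(h(y, -138) + l(4))*(-3200 + 34661) = ((2 + 111/19 - 1*(-138)) + (131 + 4² + 4*4))*(-3200 + 34661) = ((2 + 111/19 + 138) + (131 + 16 + 16))*31461 = (2771/19 + 163)*31461 = (5868/19)*31461 = 184613148/19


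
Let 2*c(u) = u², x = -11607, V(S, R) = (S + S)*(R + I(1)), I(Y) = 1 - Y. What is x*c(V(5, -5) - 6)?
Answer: -18199776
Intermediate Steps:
V(S, R) = 2*R*S (V(S, R) = (S + S)*(R + (1 - 1*1)) = (2*S)*(R + (1 - 1)) = (2*S)*(R + 0) = (2*S)*R = 2*R*S)
c(u) = u²/2
x*c(V(5, -5) - 6) = -11607*(2*(-5)*5 - 6)²/2 = -11607*(-50 - 6)²/2 = -11607*(-56)²/2 = -11607*3136/2 = -11607*1568 = -18199776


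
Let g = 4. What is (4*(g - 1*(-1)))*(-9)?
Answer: -180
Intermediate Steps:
(4*(g - 1*(-1)))*(-9) = (4*(4 - 1*(-1)))*(-9) = (4*(4 + 1))*(-9) = (4*5)*(-9) = 20*(-9) = -180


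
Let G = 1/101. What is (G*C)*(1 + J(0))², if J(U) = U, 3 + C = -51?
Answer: -54/101 ≈ -0.53465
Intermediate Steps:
C = -54 (C = -3 - 51 = -54)
G = 1/101 ≈ 0.0099010
(G*C)*(1 + J(0))² = ((1/101)*(-54))*(1 + 0)² = -54/101*1² = -54/101*1 = -54/101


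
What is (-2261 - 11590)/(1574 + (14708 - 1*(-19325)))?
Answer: -4617/11869 ≈ -0.38900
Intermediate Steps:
(-2261 - 11590)/(1574 + (14708 - 1*(-19325))) = -13851/(1574 + (14708 + 19325)) = -13851/(1574 + 34033) = -13851/35607 = -13851*1/35607 = -4617/11869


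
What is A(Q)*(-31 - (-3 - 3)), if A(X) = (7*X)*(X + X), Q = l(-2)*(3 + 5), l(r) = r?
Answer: -89600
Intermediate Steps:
Q = -16 (Q = -2*(3 + 5) = -2*8 = -16)
A(X) = 14*X² (A(X) = (7*X)*(2*X) = 14*X²)
A(Q)*(-31 - (-3 - 3)) = (14*(-16)²)*(-31 - (-3 - 3)) = (14*256)*(-31 - 1*(-6)) = 3584*(-31 + 6) = 3584*(-25) = -89600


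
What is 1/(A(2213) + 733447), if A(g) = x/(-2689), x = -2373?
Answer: 2689/1972241356 ≈ 1.3634e-6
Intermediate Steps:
A(g) = 2373/2689 (A(g) = -2373/(-2689) = -2373*(-1/2689) = 2373/2689)
1/(A(2213) + 733447) = 1/(2373/2689 + 733447) = 1/(1972241356/2689) = 2689/1972241356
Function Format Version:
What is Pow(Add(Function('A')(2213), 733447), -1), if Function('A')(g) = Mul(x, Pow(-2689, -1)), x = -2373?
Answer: Rational(2689, 1972241356) ≈ 1.3634e-6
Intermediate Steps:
Function('A')(g) = Rational(2373, 2689) (Function('A')(g) = Mul(-2373, Pow(-2689, -1)) = Mul(-2373, Rational(-1, 2689)) = Rational(2373, 2689))
Pow(Add(Function('A')(2213), 733447), -1) = Pow(Add(Rational(2373, 2689), 733447), -1) = Pow(Rational(1972241356, 2689), -1) = Rational(2689, 1972241356)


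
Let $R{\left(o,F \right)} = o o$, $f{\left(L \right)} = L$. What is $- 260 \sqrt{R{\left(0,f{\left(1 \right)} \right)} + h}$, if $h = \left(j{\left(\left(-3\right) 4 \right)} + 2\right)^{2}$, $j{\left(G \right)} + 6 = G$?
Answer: $-4160$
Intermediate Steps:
$j{\left(G \right)} = -6 + G$
$R{\left(o,F \right)} = o^{2}$
$h = 256$ ($h = \left(\left(-6 - 12\right) + 2\right)^{2} = \left(-18 + 2\right)^{2} = \left(-16\right)^{2} = 256$)
$- 260 \sqrt{R{\left(0,f{\left(1 \right)} \right)} + h} = - 260 \sqrt{0^{2} + 256} = - 260 \sqrt{0 + 256} = - 260 \sqrt{256} = \left(-260\right) 16 = -4160$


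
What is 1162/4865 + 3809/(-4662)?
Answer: -1873363/3240090 ≈ -0.57818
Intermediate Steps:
1162/4865 + 3809/(-4662) = 1162*(1/4865) + 3809*(-1/4662) = 166/695 - 3809/4662 = -1873363/3240090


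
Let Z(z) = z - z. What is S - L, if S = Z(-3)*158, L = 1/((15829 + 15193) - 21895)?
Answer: -1/9127 ≈ -0.00010956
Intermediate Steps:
Z(z) = 0
L = 1/9127 (L = 1/(31022 - 21895) = 1/9127 ≈ 0.00010956)
S = 0 (S = 0*158 = 0)
S - L = 0 - 1*1/9127 = 0 - 1/9127 = -1/9127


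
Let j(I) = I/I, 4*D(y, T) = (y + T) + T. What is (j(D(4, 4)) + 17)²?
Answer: 324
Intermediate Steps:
D(y, T) = T/2 + y/4 (D(y, T) = ((y + T) + T)/4 = ((T + y) + T)/4 = (y + 2*T)/4 = T/2 + y/4)
j(I) = 1
(j(D(4, 4)) + 17)² = (1 + 17)² = 18² = 324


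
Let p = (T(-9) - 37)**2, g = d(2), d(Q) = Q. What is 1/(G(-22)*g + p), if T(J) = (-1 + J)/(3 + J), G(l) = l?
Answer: 9/10840 ≈ 0.00083026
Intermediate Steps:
g = 2
T(J) = (-1 + J)/(3 + J)
p = 11236/9 (p = ((-1 - 9)/(3 - 9) - 37)**2 = (-10/(-6) - 37)**2 = (-1/6*(-10) - 37)**2 = (5/3 - 37)**2 = (-106/3)**2 = 11236/9 ≈ 1248.4)
1/(G(-22)*g + p) = 1/(-22*2 + 11236/9) = 1/(-44 + 11236/9) = 1/(10840/9) = 9/10840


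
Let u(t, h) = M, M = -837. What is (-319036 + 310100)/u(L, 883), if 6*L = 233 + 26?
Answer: 8936/837 ≈ 10.676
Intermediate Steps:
L = 259/6 (L = (233 + 26)/6 = (⅙)*259 = 259/6 ≈ 43.167)
u(t, h) = -837
(-319036 + 310100)/u(L, 883) = (-319036 + 310100)/(-837) = -8936*(-1/837) = 8936/837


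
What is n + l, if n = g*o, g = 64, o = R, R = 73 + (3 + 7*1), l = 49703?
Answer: 55015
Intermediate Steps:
R = 83 (R = 73 + (3 + 7) = 73 + 10 = 83)
o = 83
n = 5312 (n = 64*83 = 5312)
n + l = 5312 + 49703 = 55015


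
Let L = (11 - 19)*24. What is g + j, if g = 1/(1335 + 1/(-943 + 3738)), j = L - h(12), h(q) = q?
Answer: -761187709/3731326 ≈ -204.00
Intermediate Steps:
L = -192 (L = -8*24 = -192)
j = -204 (j = -192 - 1*12 = -192 - 12 = -204)
g = 2795/3731326 (g = 1/(1335 + 1/2795) = 1/(3731326/2795) = 2795/3731326 ≈ 0.00074906)
g + j = 2795/3731326 - 204 = -761187709/3731326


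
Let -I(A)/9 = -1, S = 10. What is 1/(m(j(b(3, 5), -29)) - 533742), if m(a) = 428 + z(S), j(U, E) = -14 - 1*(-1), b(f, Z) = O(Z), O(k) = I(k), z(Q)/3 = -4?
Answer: -1/533326 ≈ -1.8750e-6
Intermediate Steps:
I(A) = 9 (I(A) = -9*(-1) = 9)
z(Q) = -12 (z(Q) = 3*(-4) = -12)
O(k) = 9
b(f, Z) = 9
j(U, E) = -13 (j(U, E) = -14 + 1 = -13)
m(a) = 416 (m(a) = 428 - 12 = 416)
1/(m(j(b(3, 5), -29)) - 533742) = 1/(416 - 533742) = 1/(-533326) = -1/533326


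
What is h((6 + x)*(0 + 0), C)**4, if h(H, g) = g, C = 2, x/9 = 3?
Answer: 16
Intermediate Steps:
x = 27 (x = 9*3 = 27)
h((6 + x)*(0 + 0), C)**4 = 2**4 = 16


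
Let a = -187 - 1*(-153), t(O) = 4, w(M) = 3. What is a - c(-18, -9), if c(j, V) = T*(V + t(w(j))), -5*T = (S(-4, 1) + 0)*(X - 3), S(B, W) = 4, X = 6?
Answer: -46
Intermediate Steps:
T = -12/5 (T = -(4 + 0)*(6 - 3)/5 = -4*3/5 = -1/5*12 = -12/5 ≈ -2.4000)
c(j, V) = -48/5 - 12*V/5 (c(j, V) = -12*(V + 4)/5 = -12*(4 + V)/5 = -48/5 - 12*V/5)
a = -34 (a = -187 + 153 = -34)
a - c(-18, -9) = -34 - (-48/5 - 12/5*(-9)) = -34 - (-48/5 + 108/5) = -34 - 1*12 = -34 - 12 = -46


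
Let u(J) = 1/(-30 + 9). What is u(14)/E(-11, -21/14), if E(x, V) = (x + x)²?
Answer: -1/10164 ≈ -9.8386e-5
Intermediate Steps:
u(J) = -1/21 (u(J) = 1/(-21) = -1/21)
E(x, V) = 4*x² (E(x, V) = (2*x)² = 4*x²)
u(14)/E(-11, -21/14) = -1/(21*(4*(-11)²)) = -1/(21*(4*121)) = -1/21/484 = -1/21*1/484 = -1/10164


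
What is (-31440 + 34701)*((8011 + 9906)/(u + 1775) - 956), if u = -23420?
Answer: -22512353719/7215 ≈ -3.1202e+6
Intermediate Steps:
(-31440 + 34701)*((8011 + 9906)/(u + 1775) - 956) = (-31440 + 34701)*((8011 + 9906)/(-23420 + 1775) - 956) = 3261*(17917/(-21645) - 956) = 3261*(17917*(-1/21645) - 956) = 3261*(-17917/21645 - 956) = 3261*(-20710537/21645) = -22512353719/7215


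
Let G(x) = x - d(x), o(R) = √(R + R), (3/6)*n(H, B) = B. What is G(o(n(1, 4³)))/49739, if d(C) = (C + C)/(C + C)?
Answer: 15/49739 ≈ 0.00030157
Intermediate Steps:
d(C) = 1 (d(C) = (2*C)/((2*C)) = (2*C)*(1/(2*C)) = 1)
n(H, B) = 2*B
o(R) = √2*√R (o(R) = √(2*R) = √2*√R)
G(x) = -1 + x (G(x) = x - 1*1 = x - 1 = -1 + x)
G(o(n(1, 4³)))/49739 = (-1 + √2*√(2*4³))/49739 = (-1 + √2*√(2*64))*(1/49739) = (-1 + √2*√128)*(1/49739) = (-1 + √2*(8*√2))*(1/49739) = (-1 + 16)*(1/49739) = 15*(1/49739) = 15/49739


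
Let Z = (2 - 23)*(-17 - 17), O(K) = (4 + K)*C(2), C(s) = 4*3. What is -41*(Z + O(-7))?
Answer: -27798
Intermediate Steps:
C(s) = 12
O(K) = 48 + 12*K (O(K) = (4 + K)*12 = 48 + 12*K)
Z = 714 (Z = -21*(-34) = 714)
-41*(Z + O(-7)) = -41*(714 + (48 + 12*(-7))) = -41*(714 + (48 - 84)) = -41*(714 - 36) = -41*678 = -27798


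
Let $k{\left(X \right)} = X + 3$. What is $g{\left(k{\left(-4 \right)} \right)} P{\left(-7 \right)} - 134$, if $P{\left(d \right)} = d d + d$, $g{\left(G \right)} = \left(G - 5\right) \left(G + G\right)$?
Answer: $370$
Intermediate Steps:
$k{\left(X \right)} = 3 + X$
$g{\left(G \right)} = 2 G \left(-5 + G\right)$ ($g{\left(G \right)} = \left(-5 + G\right) 2 G = 2 G \left(-5 + G\right)$)
$P{\left(d \right)} = d + d^{2}$ ($P{\left(d \right)} = d^{2} + d = d + d^{2}$)
$g{\left(k{\left(-4 \right)} \right)} P{\left(-7 \right)} - 134 = 2 \left(3 - 4\right) \left(-5 + \left(3 - 4\right)\right) \left(- 7 \left(1 - 7\right)\right) - 134 = 2 \left(-1\right) \left(-5 - 1\right) \left(\left(-7\right) \left(-6\right)\right) - 134 = 2 \left(-1\right) \left(-6\right) 42 - 134 = 12 \cdot 42 - 134 = 504 - 134 = 370$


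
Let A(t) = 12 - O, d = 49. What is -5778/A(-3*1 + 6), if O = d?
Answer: 5778/37 ≈ 156.16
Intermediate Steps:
O = 49
A(t) = -37 (A(t) = 12 - 1*49 = 12 - 49 = -37)
-5778/A(-3*1 + 6) = -5778/(-37) = -5778*(-1/37) = 5778/37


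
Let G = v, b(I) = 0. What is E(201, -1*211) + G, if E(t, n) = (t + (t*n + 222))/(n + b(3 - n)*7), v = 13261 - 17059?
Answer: -759390/211 ≈ -3599.0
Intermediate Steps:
v = -3798
G = -3798
E(t, n) = (222 + t + n*t)/n (E(t, n) = (t + (t*n + 222))/(n + 0*7) = (t + (n*t + 222))/(n + 0) = (t + (222 + n*t))/n = (222 + t + n*t)/n)
E(201, -1*211) + G = (222 + 201 - 1*211*201)/((-1*211)) - 3798 = (222 + 201 - 211*201)/(-211) - 3798 = -(222 + 201 - 42411)/211 - 3798 = -1/211*(-41988) - 3798 = 41988/211 - 3798 = -759390/211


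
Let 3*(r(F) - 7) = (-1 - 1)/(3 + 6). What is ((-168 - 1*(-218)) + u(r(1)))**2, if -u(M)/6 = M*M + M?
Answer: 4608508996/59049 ≈ 78046.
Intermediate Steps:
r(F) = 187/27 (r(F) = 7 + ((-1 - 1)/(3 + 6))/3 = 7 + (-2/9)/3 = 7 + (-2*1/9)/3 = 7 + (1/3)*(-2/9) = 7 - 2/27 = 187/27)
u(M) = -6*M - 6*M**2 (u(M) = -6*(M*M + M) = -6*(M**2 + M) = -6*(M + M**2) = -6*M - 6*M**2)
((-168 - 1*(-218)) + u(r(1)))**2 = ((-168 - 1*(-218)) - 6*187/27*(1 + 187/27))**2 = ((-168 + 218) - 6*187/27*214/27)**2 = (50 - 80036/243)**2 = (-67886/243)**2 = 4608508996/59049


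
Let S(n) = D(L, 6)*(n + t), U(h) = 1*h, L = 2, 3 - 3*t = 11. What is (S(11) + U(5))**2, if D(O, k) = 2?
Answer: 4225/9 ≈ 469.44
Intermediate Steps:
t = -8/3 (t = 1 - 1/3*11 = 1 - 11/3 = -8/3 ≈ -2.6667)
U(h) = h
S(n) = -16/3 + 2*n (S(n) = 2*(n - 8/3) = 2*(-8/3 + n) = -16/3 + 2*n)
(S(11) + U(5))**2 = ((-16/3 + 2*11) + 5)**2 = ((-16/3 + 22) + 5)**2 = (50/3 + 5)**2 = (65/3)**2 = 4225/9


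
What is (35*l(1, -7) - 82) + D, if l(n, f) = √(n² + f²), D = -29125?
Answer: -29207 + 175*√2 ≈ -28960.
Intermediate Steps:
l(n, f) = √(f² + n²)
(35*l(1, -7) - 82) + D = (35*√((-7)² + 1²) - 82) - 29125 = (35*√(49 + 1) - 82) - 29125 = (35*√50 - 82) - 29125 = (35*(5*√2) - 82) - 29125 = (175*√2 - 82) - 29125 = (-82 + 175*√2) - 29125 = -29207 + 175*√2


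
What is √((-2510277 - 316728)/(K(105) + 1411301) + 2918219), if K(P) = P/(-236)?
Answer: √323728260214975697656079/333066931 ≈ 1708.3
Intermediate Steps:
K(P) = -P/236 (K(P) = P*(-1/236) = -P/236)
√((-2510277 - 316728)/(K(105) + 1411301) + 2918219) = √((-2510277 - 316728)/(-1/236*105 + 1411301) + 2918219) = √(-2827005/(-105/236 + 1411301) + 2918219) = √(-2827005/333066931/236 + 2918219) = √(-2827005*236/333066931 + 2918219) = √(-667173180/333066931 + 2918219) = √(971961579142709/333066931) = √323728260214975697656079/333066931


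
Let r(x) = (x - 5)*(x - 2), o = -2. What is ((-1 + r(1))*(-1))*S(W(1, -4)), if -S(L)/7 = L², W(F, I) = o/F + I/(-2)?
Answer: 0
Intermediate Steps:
W(F, I) = -2/F - I/2 (W(F, I) = -2/F + I/(-2) = -2/F + I*(-½) = -2/F - I/2)
r(x) = (-5 + x)*(-2 + x)
S(L) = -7*L²
((-1 + r(1))*(-1))*S(W(1, -4)) = ((-1 + (10 + 1² - 7*1))*(-1))*(-7*(-2/1 - ½*(-4))²) = ((-1 + (10 + 1 - 7))*(-1))*(-7*(-2*1 + 2)²) = ((-1 + 4)*(-1))*(-7*(-2 + 2)²) = (3*(-1))*(-7*0²) = -(-21)*0 = -3*0 = 0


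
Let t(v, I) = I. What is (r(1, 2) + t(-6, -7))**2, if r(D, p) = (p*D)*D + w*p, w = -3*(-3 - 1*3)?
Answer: 961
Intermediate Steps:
w = 18 (w = -3*(-3 - 3) = -3*(-6) = 18)
r(D, p) = 18*p + p*D**2 (r(D, p) = (p*D)*D + 18*p = (D*p)*D + 18*p = p*D**2 + 18*p = 18*p + p*D**2)
(r(1, 2) + t(-6, -7))**2 = (2*(18 + 1**2) - 7)**2 = (2*(18 + 1) - 7)**2 = (2*19 - 7)**2 = (38 - 7)**2 = 31**2 = 961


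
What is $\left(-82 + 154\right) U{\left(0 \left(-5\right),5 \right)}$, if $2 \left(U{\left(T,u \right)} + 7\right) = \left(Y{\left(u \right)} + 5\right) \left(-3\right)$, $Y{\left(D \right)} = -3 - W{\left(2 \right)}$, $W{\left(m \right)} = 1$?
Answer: $-612$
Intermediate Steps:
$Y{\left(D \right)} = -4$ ($Y{\left(D \right)} = -3 - 1 = -4$)
$U{\left(T,u \right)} = - \frac{17}{2}$ ($U{\left(T,u \right)} = -7 + \frac{\left(-4 + 5\right) \left(-3\right)}{2} = -7 + \frac{1 \left(-3\right)}{2} = -7 + \frac{1}{2} \left(-3\right) = -7 - \frac{3}{2} = - \frac{17}{2}$)
$\left(-82 + 154\right) U{\left(0 \left(-5\right),5 \right)} = \left(-82 + 154\right) \left(- \frac{17}{2}\right) = 72 \left(- \frac{17}{2}\right) = -612$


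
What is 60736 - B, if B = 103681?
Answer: -42945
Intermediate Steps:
60736 - B = 60736 - 1*103681 = 60736 - 103681 = -42945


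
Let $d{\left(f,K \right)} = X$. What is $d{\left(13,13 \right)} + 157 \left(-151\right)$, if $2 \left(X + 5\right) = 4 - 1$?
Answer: $- \frac{47421}{2} \approx -23711.0$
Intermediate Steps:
$X = - \frac{7}{2}$ ($X = -5 + \frac{4 - 1}{2} = -5 + \frac{1}{2} \cdot 3 = -5 + \frac{3}{2} = - \frac{7}{2} \approx -3.5$)
$d{\left(f,K \right)} = - \frac{7}{2}$
$d{\left(13,13 \right)} + 157 \left(-151\right) = - \frac{7}{2} + 157 \left(-151\right) = - \frac{7}{2} - 23707 = - \frac{47421}{2}$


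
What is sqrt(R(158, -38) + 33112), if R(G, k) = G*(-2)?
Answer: 6*sqrt(911) ≈ 181.10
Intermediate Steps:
R(G, k) = -2*G
sqrt(R(158, -38) + 33112) = sqrt(-2*158 + 33112) = sqrt(-316 + 33112) = sqrt(32796) = 6*sqrt(911)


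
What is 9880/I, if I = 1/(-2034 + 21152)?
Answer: 188885840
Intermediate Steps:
I = 1/19118 ≈ 5.2307e-5
9880/I = 9880/(1/19118) = 9880*19118 = 188885840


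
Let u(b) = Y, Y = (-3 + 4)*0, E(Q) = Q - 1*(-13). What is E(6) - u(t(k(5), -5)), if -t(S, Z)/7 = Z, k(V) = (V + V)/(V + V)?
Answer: 19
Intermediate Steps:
k(V) = 1 (k(V) = (2*V)/((2*V)) = (2*V)*(1/(2*V)) = 1)
t(S, Z) = -7*Z
E(Q) = 13 + Q (E(Q) = Q + 13 = 13 + Q)
Y = 0 (Y = 1*0 = 0)
u(b) = 0
E(6) - u(t(k(5), -5)) = (13 + 6) - 1*0 = 19 + 0 = 19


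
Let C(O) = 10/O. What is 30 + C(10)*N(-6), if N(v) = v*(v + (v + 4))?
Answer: 78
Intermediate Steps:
N(v) = v*(4 + 2*v) (N(v) = v*(v + (4 + v)) = v*(4 + 2*v))
30 + C(10)*N(-6) = 30 + (10/10)*(2*(-6)*(2 - 6)) = 30 + (10*(⅒))*(2*(-6)*(-4)) = 30 + 1*48 = 30 + 48 = 78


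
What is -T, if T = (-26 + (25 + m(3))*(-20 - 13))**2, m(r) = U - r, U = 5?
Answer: -840889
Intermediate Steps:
m(r) = 5 - r
T = 840889 (T = (-26 + (25 + (5 - 1*3))*(-20 - 13))**2 = (-26 + (25 + (5 - 3))*(-33))**2 = (-26 + (25 + 2)*(-33))**2 = (-26 + 27*(-33))**2 = (-26 - 891)**2 = (-917)**2 = 840889)
-T = -1*840889 = -840889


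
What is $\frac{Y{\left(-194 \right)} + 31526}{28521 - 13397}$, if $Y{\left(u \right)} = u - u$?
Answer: $\frac{15763}{7562} \approx 2.0845$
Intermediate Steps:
$Y{\left(u \right)} = 0$
$\frac{Y{\left(-194 \right)} + 31526}{28521 - 13397} = \frac{0 + 31526}{28521 - 13397} = \frac{31526}{15124} = 31526 \cdot \frac{1}{15124} = \frac{15763}{7562}$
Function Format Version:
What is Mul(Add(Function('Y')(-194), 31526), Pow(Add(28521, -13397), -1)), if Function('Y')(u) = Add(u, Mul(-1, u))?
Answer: Rational(15763, 7562) ≈ 2.0845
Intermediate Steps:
Function('Y')(u) = 0
Mul(Add(Function('Y')(-194), 31526), Pow(Add(28521, -13397), -1)) = Mul(Add(0, 31526), Pow(Add(28521, -13397), -1)) = Mul(31526, Pow(15124, -1)) = Mul(31526, Rational(1, 15124)) = Rational(15763, 7562)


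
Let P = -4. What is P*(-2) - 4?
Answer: 4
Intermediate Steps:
P*(-2) - 4 = -4*(-2) - 4 = 8 - 4 = 4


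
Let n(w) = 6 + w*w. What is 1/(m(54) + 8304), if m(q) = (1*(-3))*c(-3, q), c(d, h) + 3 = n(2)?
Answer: 1/8283 ≈ 0.00012073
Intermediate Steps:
n(w) = 6 + w²
c(d, h) = 7 (c(d, h) = -3 + (6 + 2²) = -3 + (6 + 4) = -3 + 10 = 7)
m(q) = -21 (m(q) = (1*(-3))*7 = -3*7 = -21)
1/(m(54) + 8304) = 1/(-21 + 8304) = 1/8283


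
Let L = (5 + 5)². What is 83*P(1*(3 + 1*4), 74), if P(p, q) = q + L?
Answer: 14442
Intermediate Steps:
L = 100 (L = 10² = 100)
P(p, q) = 100 + q (P(p, q) = q + 100 = 100 + q)
83*P(1*(3 + 1*4), 74) = 83*(100 + 74) = 83*174 = 14442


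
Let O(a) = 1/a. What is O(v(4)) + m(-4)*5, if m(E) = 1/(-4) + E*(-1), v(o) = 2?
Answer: 77/4 ≈ 19.250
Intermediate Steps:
m(E) = -¼ - E
O(v(4)) + m(-4)*5 = 1/2 + (-¼ - 1*(-4))*5 = ½ + (-¼ + 4)*5 = ½ + (15/4)*5 = ½ + 75/4 = 77/4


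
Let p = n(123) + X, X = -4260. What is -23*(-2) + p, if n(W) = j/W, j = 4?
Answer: -518318/123 ≈ -4214.0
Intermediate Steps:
n(W) = 4/W
p = -523976/123 (p = 4/123 - 4260 = -523976/123 ≈ -4260.0)
-23*(-2) + p = -23*(-2) - 523976/123 = 46 - 523976/123 = -518318/123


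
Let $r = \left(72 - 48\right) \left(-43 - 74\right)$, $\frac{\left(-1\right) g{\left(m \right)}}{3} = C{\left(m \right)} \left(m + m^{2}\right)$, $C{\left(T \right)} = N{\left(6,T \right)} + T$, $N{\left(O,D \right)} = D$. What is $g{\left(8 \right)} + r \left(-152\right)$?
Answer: $423360$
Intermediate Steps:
$C{\left(T \right)} = 2 T$ ($C{\left(T \right)} = T + T = 2 T$)
$g{\left(m \right)} = - 6 m \left(m + m^{2}\right)$ ($g{\left(m \right)} = - 3 \cdot 2 m \left(m + m^{2}\right) = - 6 m \left(m + m^{2}\right)$)
$r = -2808$ ($r = 24 \left(-117\right) = -2808$)
$g{\left(8 \right)} + r \left(-152\right) = 6 \cdot 8^{2} \left(-1 - 8\right) - -426816 = 6 \cdot 64 \left(-1 - 8\right) + 426816 = 6 \cdot 64 \left(-9\right) + 426816 = -3456 + 426816 = 423360$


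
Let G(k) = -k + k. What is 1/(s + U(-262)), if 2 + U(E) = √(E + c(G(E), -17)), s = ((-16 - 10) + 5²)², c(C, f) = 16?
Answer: -1/247 - I*√246/247 ≈ -0.0040486 - 0.0635*I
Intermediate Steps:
G(k) = 0
s = 1 (s = (-26 + 25)² = (-1)² = 1)
U(E) = -2 + √(16 + E) (U(E) = -2 + √(E + 16) = -2 + √(16 + E))
1/(s + U(-262)) = 1/(1 + (-2 + √(16 - 262))) = 1/(1 + (-2 + √(-246))) = 1/(1 + (-2 + I*√246)) = 1/(-1 + I*√246)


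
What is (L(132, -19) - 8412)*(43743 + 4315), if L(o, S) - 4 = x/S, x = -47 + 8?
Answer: -7675487354/19 ≈ -4.0397e+8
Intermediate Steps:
x = -39
L(o, S) = 4 - 39/S
(L(132, -19) - 8412)*(43743 + 4315) = ((4 - 39/(-19)) - 8412)*(43743 + 4315) = ((4 - 39*(-1/19)) - 8412)*48058 = ((4 + 39/19) - 8412)*48058 = (115/19 - 8412)*48058 = -159713/19*48058 = -7675487354/19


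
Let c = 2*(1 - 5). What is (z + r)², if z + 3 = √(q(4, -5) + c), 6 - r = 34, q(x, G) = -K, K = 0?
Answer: 953 - 124*I*√2 ≈ 953.0 - 175.36*I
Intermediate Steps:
q(x, G) = 0 (q(x, G) = -1*0 = 0)
r = -28 (r = 6 - 1*34 = 6 - 34 = -28)
c = -8 (c = 2*(-4) = -8)
z = -3 + 2*I*√2 (z = -3 + √(0 - 8) = -3 + √(-8) = -3 + 2*I*√2 ≈ -3.0 + 2.8284*I)
(z + r)² = ((-3 + 2*I*√2) - 28)² = (-31 + 2*I*√2)²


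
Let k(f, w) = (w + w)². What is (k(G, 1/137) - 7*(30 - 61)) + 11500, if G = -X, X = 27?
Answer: 219916377/18769 ≈ 11717.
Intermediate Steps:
G = -27 (G = -1*27 = -27)
k(f, w) = 4*w² (k(f, w) = (2*w)² = 4*w²)
(k(G, 1/137) - 7*(30 - 61)) + 11500 = (4*(1/137)² - 7*(30 - 61)) + 11500 = (4*(1/137)² - 7*(-31)) + 11500 = (4*(1/18769) + 217) + 11500 = (4/18769 + 217) + 11500 = 4072877/18769 + 11500 = 219916377/18769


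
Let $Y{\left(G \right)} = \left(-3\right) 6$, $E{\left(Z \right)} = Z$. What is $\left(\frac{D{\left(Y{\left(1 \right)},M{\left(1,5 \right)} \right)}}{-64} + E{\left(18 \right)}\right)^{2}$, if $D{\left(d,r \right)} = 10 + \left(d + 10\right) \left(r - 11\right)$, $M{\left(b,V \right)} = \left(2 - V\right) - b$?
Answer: $\frac{261121}{1024} \approx 255.0$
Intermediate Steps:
$Y{\left(G \right)} = -18$
$M{\left(b,V \right)} = 2 - V - b$
$D{\left(d,r \right)} = 10 + \left(-11 + r\right) \left(10 + d\right)$ ($D{\left(d,r \right)} = 10 + \left(10 + d\right) \left(-11 + r\right) = 10 + \left(-11 + r\right) \left(10 + d\right)$)
$\left(\frac{D{\left(Y{\left(1 \right)},M{\left(1,5 \right)} \right)}}{-64} + E{\left(18 \right)}\right)^{2} = \left(\frac{-100 - -198 + 10 \left(2 - 5 - 1\right) - 18 \left(2 - 5 - 1\right)}{-64} + 18\right)^{2} = \left(\left(-100 + 198 + 10 \left(2 - 5 - 1\right) - 18 \left(2 - 5 - 1\right)\right) \left(- \frac{1}{64}\right) + 18\right)^{2} = \left(\left(-100 + 198 + 10 \left(-4\right) - -72\right) \left(- \frac{1}{64}\right) + 18\right)^{2} = \left(\left(-100 + 198 - 40 + 72\right) \left(- \frac{1}{64}\right) + 18\right)^{2} = \left(130 \left(- \frac{1}{64}\right) + 18\right)^{2} = \left(- \frac{65}{32} + 18\right)^{2} = \left(\frac{511}{32}\right)^{2} = \frac{261121}{1024}$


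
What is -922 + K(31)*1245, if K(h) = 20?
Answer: 23978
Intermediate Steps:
-922 + K(31)*1245 = -922 + 20*1245 = -922 + 24900 = 23978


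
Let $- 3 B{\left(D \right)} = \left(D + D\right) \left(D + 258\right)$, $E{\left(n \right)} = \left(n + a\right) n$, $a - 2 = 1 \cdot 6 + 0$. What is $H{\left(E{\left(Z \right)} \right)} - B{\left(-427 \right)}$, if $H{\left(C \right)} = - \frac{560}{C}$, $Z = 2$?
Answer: $\frac{144242}{3} \approx 48081.0$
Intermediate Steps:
$a = 8$ ($a = 2 + \left(1 \cdot 6 + 0\right) = 2 + \left(6 + 0\right) = 2 + 6 = 8$)
$E{\left(n \right)} = n \left(8 + n\right)$ ($E{\left(n \right)} = \left(n + 8\right) n = \left(8 + n\right) n = n \left(8 + n\right)$)
$B{\left(D \right)} = - \frac{2 D \left(258 + D\right)}{3}$ ($B{\left(D \right)} = - \frac{\left(D + D\right) \left(D + 258\right)}{3} = - \frac{2 D \left(258 + D\right)}{3}$)
$H{\left(E{\left(Z \right)} \right)} - B{\left(-427 \right)} = - \frac{560}{2 \left(8 + 2\right)} - \left(- \frac{2}{3}\right) \left(-427\right) \left(258 - 427\right) = - \frac{560}{2 \cdot 10} - \left(- \frac{2}{3}\right) \left(-427\right) \left(-169\right) = - \frac{560}{20} - - \frac{144326}{3} = \left(-560\right) \frac{1}{20} + \frac{144326}{3} = -28 + \frac{144326}{3} = \frac{144242}{3}$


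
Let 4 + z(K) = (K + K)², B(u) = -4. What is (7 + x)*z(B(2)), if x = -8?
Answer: -60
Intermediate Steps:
z(K) = -4 + 4*K² (z(K) = -4 + (K + K)² = -4 + (2*K)² = -4 + 4*K²)
(7 + x)*z(B(2)) = (7 - 8)*(-4 + 4*(-4)²) = -(-4 + 4*16) = -(-4 + 64) = -1*60 = -60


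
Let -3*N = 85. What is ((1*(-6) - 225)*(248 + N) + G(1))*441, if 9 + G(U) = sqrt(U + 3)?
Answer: -22380750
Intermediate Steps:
N = -85/3 (N = -1/3*85 = -85/3 ≈ -28.333)
G(U) = -9 + sqrt(3 + U) (G(U) = -9 + sqrt(U + 3) = -9 + sqrt(3 + U))
((1*(-6) - 225)*(248 + N) + G(1))*441 = ((1*(-6) - 225)*(248 - 85/3) + (-9 + sqrt(3 + 1)))*441 = ((-6 - 225)*(659/3) + (-9 + sqrt(4)))*441 = (-231*659/3 + (-9 + 2))*441 = (-50743 - 7)*441 = -50750*441 = -22380750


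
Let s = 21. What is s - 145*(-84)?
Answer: 12201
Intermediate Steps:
s - 145*(-84) = 21 - 145*(-84) = 21 + 12180 = 12201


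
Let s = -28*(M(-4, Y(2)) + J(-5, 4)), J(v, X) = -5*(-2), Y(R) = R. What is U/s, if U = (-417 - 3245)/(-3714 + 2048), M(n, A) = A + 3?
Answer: -1831/349860 ≈ -0.0052335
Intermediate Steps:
J(v, X) = 10
M(n, A) = 3 + A
U = 1831/833 (U = -3662/(-1666) = -3662*(-1/1666) = 1831/833 ≈ 2.1981)
s = -420 (s = -28*((3 + 2) + 10) = -28*(5 + 10) = -28*15 = -420)
U/s = (1831/833)/(-420) = (1831/833)*(-1/420) = -1831/349860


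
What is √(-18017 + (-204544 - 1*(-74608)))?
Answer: I*√147953 ≈ 384.65*I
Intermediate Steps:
√(-18017 + (-204544 - 1*(-74608))) = √(-18017 + (-204544 + 74608)) = √(-18017 - 129936) = √(-147953) = I*√147953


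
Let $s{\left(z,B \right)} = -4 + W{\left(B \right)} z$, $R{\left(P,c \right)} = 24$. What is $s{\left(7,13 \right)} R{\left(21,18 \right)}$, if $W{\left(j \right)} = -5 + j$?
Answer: $1248$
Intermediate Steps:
$s{\left(z,B \right)} = -4 + z \left(-5 + B\right)$ ($s{\left(z,B \right)} = -4 + \left(-5 + B\right) z = -4 + z \left(-5 + B\right)$)
$s{\left(7,13 \right)} R{\left(21,18 \right)} = \left(-4 + 7 \left(-5 + 13\right)\right) 24 = \left(-4 + 7 \cdot 8\right) 24 = \left(-4 + 56\right) 24 = 52 \cdot 24 = 1248$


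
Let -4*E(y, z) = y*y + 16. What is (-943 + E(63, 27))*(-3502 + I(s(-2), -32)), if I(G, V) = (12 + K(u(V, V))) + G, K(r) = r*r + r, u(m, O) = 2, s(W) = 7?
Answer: 26971089/4 ≈ 6.7428e+6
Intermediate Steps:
E(y, z) = -4 - y**2/4 (E(y, z) = -(y*y + 16)/4 = -(y**2 + 16)/4 = -(16 + y**2)/4 = -4 - y**2/4)
K(r) = r + r**2 (K(r) = r**2 + r = r + r**2)
I(G, V) = 18 + G (I(G, V) = (12 + 2*(1 + 2)) + G = (12 + 2*3) + G = (12 + 6) + G = 18 + G)
(-943 + E(63, 27))*(-3502 + I(s(-2), -32)) = (-943 + (-4 - 1/4*63**2))*(-3502 + (18 + 7)) = (-943 + (-4 - 1/4*3969))*(-3502 + 25) = (-943 + (-4 - 3969/4))*(-3477) = (-943 - 3985/4)*(-3477) = -7757/4*(-3477) = 26971089/4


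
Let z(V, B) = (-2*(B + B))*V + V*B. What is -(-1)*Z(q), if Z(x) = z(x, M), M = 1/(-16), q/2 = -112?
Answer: -42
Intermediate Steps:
q = -224 (q = 2*(-112) = -224)
M = -1/16 ≈ -0.062500
z(V, B) = -3*B*V (z(V, B) = (-4*B)*V + B*V = -4*B*V + B*V = -3*B*V)
Z(x) = 3*x/16 (Z(x) = -3*(-1/16)*x = 3*x/16)
-(-1)*Z(q) = -(-1)*(3/16)*(-224) = -(-1)*(-42) = -1*42 = -42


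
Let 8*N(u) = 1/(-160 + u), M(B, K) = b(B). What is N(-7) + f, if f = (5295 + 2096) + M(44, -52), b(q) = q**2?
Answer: 12460871/1336 ≈ 9327.0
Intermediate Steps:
M(B, K) = B**2
N(u) = 1/(8*(-160 + u))
f = 9327 (f = (5295 + 2096) + 44**2 = 7391 + 1936 = 9327)
N(-7) + f = 1/(8*(-160 - 7)) + 9327 = (1/8)/(-167) + 9327 = (1/8)*(-1/167) + 9327 = -1/1336 + 9327 = 12460871/1336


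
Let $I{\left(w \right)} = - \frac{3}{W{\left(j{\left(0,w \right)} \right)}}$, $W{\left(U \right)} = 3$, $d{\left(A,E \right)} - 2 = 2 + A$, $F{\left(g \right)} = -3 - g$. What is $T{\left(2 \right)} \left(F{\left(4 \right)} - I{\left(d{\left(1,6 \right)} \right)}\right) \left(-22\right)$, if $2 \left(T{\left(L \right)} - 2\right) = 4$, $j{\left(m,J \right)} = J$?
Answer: $528$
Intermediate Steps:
$d{\left(A,E \right)} = 4 + A$ ($d{\left(A,E \right)} = 2 + \left(2 + A\right) = 4 + A$)
$T{\left(L \right)} = 4$ ($T{\left(L \right)} = 2 + \frac{1}{2} \cdot 4 = 2 + 2 = 4$)
$I{\left(w \right)} = -1$ ($I{\left(w \right)} = - \frac{3}{3} = \left(-3\right) \frac{1}{3} = -1$)
$T{\left(2 \right)} \left(F{\left(4 \right)} - I{\left(d{\left(1,6 \right)} \right)}\right) \left(-22\right) = 4 \left(\left(-3 - 4\right) - -1\right) \left(-22\right) = 4 \left(\left(-3 - 4\right) + 1\right) \left(-22\right) = 4 \left(-7 + 1\right) \left(-22\right) = 4 \left(-6\right) \left(-22\right) = \left(-24\right) \left(-22\right) = 528$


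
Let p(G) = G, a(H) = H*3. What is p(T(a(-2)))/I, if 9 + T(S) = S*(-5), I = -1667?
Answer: -21/1667 ≈ -0.012597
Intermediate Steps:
a(H) = 3*H
T(S) = -9 - 5*S (T(S) = -9 + S*(-5) = -9 - 5*S)
p(T(a(-2)))/I = (-9 - 15*(-2))/(-1667) = (-9 - 5*(-6))*(-1/1667) = (-9 + 30)*(-1/1667) = 21*(-1/1667) = -21/1667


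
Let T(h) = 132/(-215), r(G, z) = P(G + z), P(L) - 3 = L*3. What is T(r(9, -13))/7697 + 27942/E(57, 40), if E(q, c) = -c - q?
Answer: -46239971214/160520935 ≈ -288.06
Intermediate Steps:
P(L) = 3 + 3*L (P(L) = 3 + L*3 = 3 + 3*L)
r(G, z) = 3 + 3*G + 3*z (r(G, z) = 3 + 3*(G + z) = 3 + (3*G + 3*z) = 3 + 3*G + 3*z)
T(h) = -132/215 (T(h) = 132*(-1/215) = -132/215)
T(r(9, -13))/7697 + 27942/E(57, 40) = -132/215/7697 + 27942/(-1*40 - 1*57) = -132/215*1/7697 + 27942/(-40 - 57) = -132/1654855 + 27942/(-97) = -132/1654855 + 27942*(-1/97) = -132/1654855 - 27942/97 = -46239971214/160520935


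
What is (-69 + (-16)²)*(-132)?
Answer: -24684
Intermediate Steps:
(-69 + (-16)²)*(-132) = (-69 + 256)*(-132) = 187*(-132) = -24684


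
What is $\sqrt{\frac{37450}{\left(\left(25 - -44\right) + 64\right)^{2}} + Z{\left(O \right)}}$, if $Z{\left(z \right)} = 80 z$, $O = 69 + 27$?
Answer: $\frac{\sqrt{135888970}}{133} \approx 87.648$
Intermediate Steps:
$O = 96$
$\sqrt{\frac{37450}{\left(\left(25 - -44\right) + 64\right)^{2}} + Z{\left(O \right)}} = \sqrt{\frac{37450}{\left(\left(25 - -44\right) + 64\right)^{2}} + 80 \cdot 96} = \sqrt{\frac{37450}{\left(\left(25 + 44\right) + 64\right)^{2}} + 7680} = \sqrt{\frac{37450}{\left(69 + 64\right)^{2}} + 7680} = \sqrt{\frac{37450}{133^{2}} + 7680} = \sqrt{\frac{37450}{17689} + 7680} = \sqrt{37450 \cdot \frac{1}{17689} + 7680} = \sqrt{\frac{5350}{2527} + 7680} = \sqrt{\frac{19412710}{2527}} = \frac{\sqrt{135888970}}{133}$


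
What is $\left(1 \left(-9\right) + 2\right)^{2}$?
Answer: $49$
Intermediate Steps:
$\left(1 \left(-9\right) + 2\right)^{2} = \left(-9 + 2\right)^{2} = \left(-7\right)^{2} = 49$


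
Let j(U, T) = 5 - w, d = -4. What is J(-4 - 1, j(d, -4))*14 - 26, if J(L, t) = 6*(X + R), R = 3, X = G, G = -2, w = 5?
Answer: 58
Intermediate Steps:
X = -2
j(U, T) = 0 (j(U, T) = 5 - 1*5 = 5 - 5 = 0)
J(L, t) = 6 (J(L, t) = 6*(-2 + 3) = 6*1 = 6)
J(-4 - 1, j(d, -4))*14 - 26 = 6*14 - 26 = 84 - 26 = 58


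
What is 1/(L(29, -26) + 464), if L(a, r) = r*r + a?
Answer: 1/1169 ≈ 0.00085543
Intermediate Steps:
L(a, r) = a + r² (L(a, r) = r² + a = a + r²)
1/(L(29, -26) + 464) = 1/((29 + (-26)²) + 464) = 1/((29 + 676) + 464) = 1/(705 + 464) = 1/1169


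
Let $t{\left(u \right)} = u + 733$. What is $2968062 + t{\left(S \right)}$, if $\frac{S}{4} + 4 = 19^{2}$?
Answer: $2970223$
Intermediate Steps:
$S = 1428$ ($S = -16 + 4 \cdot 19^{2} = -16 + 4 \cdot 361 = -16 + 1444 = 1428$)
$t{\left(u \right)} = 733 + u$
$2968062 + t{\left(S \right)} = 2968062 + \left(733 + 1428\right) = 2968062 + 2161 = 2970223$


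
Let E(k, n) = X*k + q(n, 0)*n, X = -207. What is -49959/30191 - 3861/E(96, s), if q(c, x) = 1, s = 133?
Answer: -124224750/85134307 ≈ -1.4592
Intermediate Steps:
E(k, n) = n - 207*k (E(k, n) = -207*k + 1*n = -207*k + n = n - 207*k)
-49959/30191 - 3861/E(96, s) = -49959/30191 - 3861/(133 - 207*96) = -49959*1/30191 - 3861/(133 - 19872) = -7137/4313 - 3861/(-19739) = -7137/4313 - 3861*(-1/19739) = -7137/4313 + 3861/19739 = -124224750/85134307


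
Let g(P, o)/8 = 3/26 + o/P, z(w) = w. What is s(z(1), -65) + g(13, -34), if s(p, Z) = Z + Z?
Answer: -150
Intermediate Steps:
g(P, o) = 12/13 + 8*o/P (g(P, o) = 8*(3/26 + o/P) = 12/13 + 8*o/P)
s(p, Z) = 2*Z
s(z(1), -65) + g(13, -34) = 2*(-65) + (12/13 + 8*(-34)/13) = -130 + (12/13 + 8*(-34)*(1/13)) = -130 + (12/13 - 272/13) = -130 - 20 = -150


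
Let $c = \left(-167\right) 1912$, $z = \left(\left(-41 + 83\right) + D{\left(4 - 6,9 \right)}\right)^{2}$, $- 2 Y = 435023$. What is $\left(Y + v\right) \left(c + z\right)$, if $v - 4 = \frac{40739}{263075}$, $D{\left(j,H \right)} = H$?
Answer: $\frac{36243963095673841}{526150} \approx 6.8885 \cdot 10^{10}$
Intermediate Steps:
$Y = - \frac{435023}{2}$ ($Y = \left(- \frac{1}{2}\right) 435023 = - \frac{435023}{2} \approx -2.1751 \cdot 10^{5}$)
$v = \frac{1093039}{263075}$ ($v = 4 + \frac{40739}{263075} = \frac{1093039}{263075} \approx 4.1549$)
$z = 2601$ ($z = \left(\left(-41 + 83\right) + 9\right)^{2} = \left(42 + 9\right)^{2} = 51^{2} = 2601$)
$c = -319304$
$\left(Y + v\right) \left(c + z\right) = \left(- \frac{435023}{2} + \frac{1093039}{263075}\right) \left(-319304 + 2601\right) = \left(- \frac{114441489647}{526150}\right) \left(-316703\right) = \frac{36243963095673841}{526150}$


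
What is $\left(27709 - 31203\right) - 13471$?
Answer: $-16965$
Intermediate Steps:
$\left(27709 - 31203\right) - 13471 = -3494 - 13471 = -16965$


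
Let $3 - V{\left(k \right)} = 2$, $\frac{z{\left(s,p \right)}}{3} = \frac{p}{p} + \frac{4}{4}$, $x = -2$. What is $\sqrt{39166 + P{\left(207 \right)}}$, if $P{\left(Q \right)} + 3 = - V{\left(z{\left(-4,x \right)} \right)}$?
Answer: $\sqrt{39162} \approx 197.89$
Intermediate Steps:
$z{\left(s,p \right)} = 6$ ($z{\left(s,p \right)} = 3 \left(\frac{p}{p} + \frac{4}{4}\right) = 3 \left(1 + 4 \cdot \frac{1}{4}\right) = 3 \left(1 + 1\right) = 3 \cdot 2 = 6$)
$V{\left(k \right)} = 1$ ($V{\left(k \right)} = 3 - 2 = 1$)
$P{\left(Q \right)} = -4$ ($P{\left(Q \right)} = -3 - 1 = -4$)
$\sqrt{39166 + P{\left(207 \right)}} = \sqrt{39166 - 4} = \sqrt{39162}$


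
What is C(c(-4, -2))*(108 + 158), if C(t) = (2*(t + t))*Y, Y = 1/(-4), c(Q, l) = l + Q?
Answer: 1596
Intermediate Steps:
c(Q, l) = Q + l
Y = -1/4 ≈ -0.25000
C(t) = -t (C(t) = (2*(t + t))*(-1/4) = (2*(2*t))*(-1/4) = (4*t)*(-1/4) = -t)
C(c(-4, -2))*(108 + 158) = (-(-4 - 2))*(108 + 158) = -1*(-6)*266 = 6*266 = 1596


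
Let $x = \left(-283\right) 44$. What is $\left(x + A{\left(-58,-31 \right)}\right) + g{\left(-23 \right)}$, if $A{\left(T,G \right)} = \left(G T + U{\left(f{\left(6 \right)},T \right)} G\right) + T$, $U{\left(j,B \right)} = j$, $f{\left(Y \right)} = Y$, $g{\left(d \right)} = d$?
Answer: $-10921$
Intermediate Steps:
$A{\left(T,G \right)} = T + 6 G + G T$ ($A{\left(T,G \right)} = \left(G T + 6 G\right) + T = \left(6 G + G T\right) + T = T + 6 G + G T$)
$x = -12452$
$\left(x + A{\left(-58,-31 \right)}\right) + g{\left(-23 \right)} = \left(-12452 - -1554\right) - 23 = \left(-12452 + 1554\right) - 23 = -10898 - 23 = -10921$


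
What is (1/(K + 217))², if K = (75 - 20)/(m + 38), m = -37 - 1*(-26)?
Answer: 729/34975396 ≈ 2.0843e-5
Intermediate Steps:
m = -11 (m = -37 + 26 = -11)
K = 55/27 (K = (75 - 20)/(-11 + 38) = 55/27 ≈ 2.0370)
(1/(K + 217))² = (1/(55/27 + 217))² = (1/(5914/27))² = (27/5914)² = 729/34975396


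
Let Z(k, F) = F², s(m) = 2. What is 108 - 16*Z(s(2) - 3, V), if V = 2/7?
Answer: 5228/49 ≈ 106.69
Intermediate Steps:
V = 2/7 (V = 2*(⅐) = 2/7 ≈ 0.28571)
108 - 16*Z(s(2) - 3, V) = 108 - 16*(2/7)² = 108 - 16*4/49 = 108 - 64/49 = 5228/49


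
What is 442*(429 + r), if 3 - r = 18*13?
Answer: 87516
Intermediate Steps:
r = -231 (r = 3 - 18*13 = 3 - 1*234 = 3 - 234 = -231)
442*(429 + r) = 442*(429 - 231) = 442*198 = 87516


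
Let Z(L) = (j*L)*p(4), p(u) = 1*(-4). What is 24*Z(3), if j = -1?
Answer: 288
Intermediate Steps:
p(u) = -4
Z(L) = 4*L (Z(L) = -L*(-4) = 4*L)
24*Z(3) = 24*(4*3) = 24*12 = 288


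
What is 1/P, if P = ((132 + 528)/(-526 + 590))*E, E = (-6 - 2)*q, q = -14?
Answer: 1/1155 ≈ 0.00086580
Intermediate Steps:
E = 112 (E = (-6 - 2)*(-14) = -8*(-14) = 112)
P = 1155 (P = ((132 + 528)/(-526 + 590))*112 = (660/64)*112 = (660*(1/64))*112 = (165/16)*112 = 1155)
1/P = 1/1155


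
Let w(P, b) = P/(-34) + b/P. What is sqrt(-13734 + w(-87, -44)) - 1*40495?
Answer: -40495 + I*sqrt(120142444506)/2958 ≈ -40495.0 + 117.18*I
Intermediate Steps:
w(P, b) = -P/34 + b/P (w(P, b) = P*(-1/34) + b/P = -P/34 + b/P)
sqrt(-13734 + w(-87, -44)) - 1*40495 = sqrt(-13734 + (-1/34*(-87) - 44/(-87))) - 1*40495 = sqrt(-13734 + (87/34 - 44*(-1/87))) - 40495 = sqrt(-13734 + (87/34 + 44/87)) - 40495 = sqrt(-13734 + 9065/2958) - 40495 = sqrt(-40616107/2958) - 40495 = I*sqrt(120142444506)/2958 - 40495 = -40495 + I*sqrt(120142444506)/2958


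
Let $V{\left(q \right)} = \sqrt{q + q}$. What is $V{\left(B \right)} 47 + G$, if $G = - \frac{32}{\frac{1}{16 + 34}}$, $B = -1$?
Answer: $-1600 + 47 i \sqrt{2} \approx -1600.0 + 66.468 i$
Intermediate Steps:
$V{\left(q \right)} = \sqrt{2} \sqrt{q}$ ($V{\left(q \right)} = \sqrt{2 q} = \sqrt{2} \sqrt{q}$)
$G = -1600$ ($G = - \frac{32}{\frac{1}{50}} = - 32 \frac{1}{\frac{1}{50}} = \left(-32\right) 50 = -1600$)
$V{\left(B \right)} 47 + G = \sqrt{2} \sqrt{-1} \cdot 47 - 1600 = \sqrt{2} i 47 - 1600 = i \sqrt{2} \cdot 47 - 1600 = 47 i \sqrt{2} - 1600 = -1600 + 47 i \sqrt{2}$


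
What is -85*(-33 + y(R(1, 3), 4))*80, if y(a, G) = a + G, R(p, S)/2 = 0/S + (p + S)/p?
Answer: 142800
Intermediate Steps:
R(p, S) = 2*(S + p)/p (R(p, S) = 2*(0/S + (p + S)/p) = 2*(0 + (S + p)/p) = 2*((S + p)/p) = 2*(S + p)/p)
y(a, G) = G + a
-85*(-33 + y(R(1, 3), 4))*80 = -85*(-33 + (4 + (2 + 2*3/1)))*80 = -85*(-33 + (4 + (2 + 2*3*1)))*80 = -85*(-33 + (4 + (2 + 6)))*80 = -85*(-33 + (4 + 8))*80 = -85*(-33 + 12)*80 = -85*(-21)*80 = 1785*80 = 142800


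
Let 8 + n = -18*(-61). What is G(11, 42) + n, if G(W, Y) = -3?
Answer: 1087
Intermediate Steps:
n = 1090 (n = -8 - 18*(-61) = -8 + 1098 = 1090)
G(11, 42) + n = -3 + 1090 = 1087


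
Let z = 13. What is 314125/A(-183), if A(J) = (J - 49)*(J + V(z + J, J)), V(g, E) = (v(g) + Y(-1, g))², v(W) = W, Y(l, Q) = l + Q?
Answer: -314125/26934736 ≈ -0.011662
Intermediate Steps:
Y(l, Q) = Q + l
V(g, E) = (-1 + 2*g)² (V(g, E) = (g + (g - 1))² = (g + (-1 + g))² = (-1 + 2*g)²)
A(J) = (-49 + J)*(J + (25 + 2*J)²) (A(J) = (J - 49)*(J + (-1 + 2*(13 + J))²) = (-49 + J)*(J + (-1 + (26 + 2*J))²) = (-49 + J)*(J + (25 + 2*J)²))
314125/A(-183) = 314125/(-30625 - 4324*(-183) - 95*(-183)² + 4*(-183)³) = 314125/(-30625 + 791292 - 95*33489 + 4*(-6128487)) = 314125/(-30625 + 791292 - 3181455 - 24513948) = 314125/(-26934736) = 314125*(-1/26934736) = -314125/26934736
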